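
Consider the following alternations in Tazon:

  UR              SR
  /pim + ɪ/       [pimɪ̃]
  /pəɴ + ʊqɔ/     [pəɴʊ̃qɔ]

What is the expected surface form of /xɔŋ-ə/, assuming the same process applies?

[xɔŋə̃]

The data show progressive nasality assimilation (vowel nasalisation): /ɪ/ → [ɪ̃] after /m/; /ʊ/ → [ʊ̃] after /ɴ/ — a vowel is nasalised by an immediately preceding nasal consonant.
/ə/ sits next to the nasal /ŋ/ and is therefore nasalised to [ə̃].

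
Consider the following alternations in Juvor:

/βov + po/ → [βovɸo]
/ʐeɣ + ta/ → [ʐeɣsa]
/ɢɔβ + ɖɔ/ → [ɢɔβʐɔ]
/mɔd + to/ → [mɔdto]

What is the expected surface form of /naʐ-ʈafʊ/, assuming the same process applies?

[naʐʂafʊ]

The data show progressive manner assimilation: /p/ → [ɸ] after /v/; /t/ → [s] after /ɣ/; /ɖ/ → [ʐ] after /β/. In each pair only manner changes, matching the preceding consonant, while place and voice stay constant.
Nothing changes in [mɔdto]: there the adjacent consonants already agree in manner (/t/ and /d/ are both stops), so this form is consistent with the same rule.
/ʈ/ is a voiceless retroflex stop. The preceding trigger /ʐ/ is a fricative, so /ʈ/ must become a fricative as well.
The voiceless retroflex fricative is [ʂ], so /ʈ/ → [ʂ].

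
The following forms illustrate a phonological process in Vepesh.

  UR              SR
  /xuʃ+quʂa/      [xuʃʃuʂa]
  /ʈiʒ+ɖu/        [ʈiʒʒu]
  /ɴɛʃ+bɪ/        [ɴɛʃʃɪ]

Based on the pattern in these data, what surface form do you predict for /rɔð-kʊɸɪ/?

[rɔððʊɸɪ]

The data show progressive total assimilation (/q/ → [ʃ] after /ʃ/; /ɖ/ → [ʒ] after /ʒ/; /b/ → [ʃ] after /ʃ/): in every case the target segment becomes identical to its preceding neighbour, copying more than a single feature.
/k/ is the segment targeted by the rule; it sits immediately after /ð/, so it assimilates completely and surfaces as [ð].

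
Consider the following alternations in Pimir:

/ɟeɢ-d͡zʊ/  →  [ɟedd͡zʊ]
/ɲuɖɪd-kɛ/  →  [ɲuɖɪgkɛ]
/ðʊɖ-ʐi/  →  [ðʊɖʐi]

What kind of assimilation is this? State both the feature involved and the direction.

Comparing underlying and surface forms, /ɢ/ → [d] is the alternation; the neighbouring /d͡z/ is constant.
The change uvular → alveolar matches the place of the following /d͡z/, identifying this as place assimilation.
Manner and voice are unchanged, so the assimilation is partial, not total.
Checking the remaining alternation: /d/ → [g] before /k/ (alveolar → velar, matching velar) — only place changes, and always toward the following segment.
Nothing changes in [ðʊɖʐi]: there the adjacent consonants already agree in place (/ɖ/ and /ʐ/ are both retroflex), so this form is consistent with the same rule.
The trigger is the following segment, so the direction is regressive (anticipatory).

regressive place assimilation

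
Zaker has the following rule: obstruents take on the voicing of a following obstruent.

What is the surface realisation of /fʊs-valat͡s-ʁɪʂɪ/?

The rule targets /s/ (voiceless alveolar fricative), which sits before the trigger /v/ (voiced).
A voiced alveolar fricative is [z], so the surface segment is [z].
The same rule applies at the second boundary: /t͡s/ → [d͡z] next to /ʁ/.

[fʊzvalad͡zʁɪʂɪ]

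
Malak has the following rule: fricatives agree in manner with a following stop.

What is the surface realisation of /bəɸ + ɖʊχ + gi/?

[bəpɖʊqgi]

/ɸ/ is a voiceless bilabial fricative. The following trigger /ɖ/ is a stop, so /ɸ/ must become a stop as well.
The voiceless bilabial stop is [p], so /ɸ/ → [p].
At the second juncture, /χ/ likewise becomes [q] adjacent to /g/.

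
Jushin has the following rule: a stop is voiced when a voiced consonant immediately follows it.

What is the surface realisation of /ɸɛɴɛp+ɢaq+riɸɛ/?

[ɸɛɴɛbɢaɢriɸɛ]

/p/ is a voiceless bilabial stop. The following trigger /ɢ/ is voiced, so /p/ must become voiced as well.
A voiced bilabial stop is [b], so the surface segment is [b].
The same rule applies at the second boundary: /q/ → [ɢ] next to /r/.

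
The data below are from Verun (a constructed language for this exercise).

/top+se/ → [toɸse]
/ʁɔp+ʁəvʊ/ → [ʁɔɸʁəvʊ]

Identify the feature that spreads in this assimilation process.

Comparing underlying and surface forms, /p/ → [ɸ] is the alternation; the neighbouring /s/ is constant.
/p/ is a stop while /s/ is a fricative; the output [ɸ] is a fricative, matching the trigger — so the feature that spreads is manner.
Checking the remaining alternation: /p/ → [ɸ] before /ʁ/ (stop → fricative, matching a fricative) — only manner changes, and always toward the following segment.

manner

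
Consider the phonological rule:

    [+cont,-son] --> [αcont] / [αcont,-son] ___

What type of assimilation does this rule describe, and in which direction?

The shared variable α links the value of [cont] on the target to that of the neighbouring obstruent. [cont] distinguishes stops from fricatives — a manner-of-articulation feature — so this is manner assimilation.
The conditioning segment sits to the left of the focus bar, meaning the trigger precedes the segment that changes — progressive assimilation.

progressive manner assimilation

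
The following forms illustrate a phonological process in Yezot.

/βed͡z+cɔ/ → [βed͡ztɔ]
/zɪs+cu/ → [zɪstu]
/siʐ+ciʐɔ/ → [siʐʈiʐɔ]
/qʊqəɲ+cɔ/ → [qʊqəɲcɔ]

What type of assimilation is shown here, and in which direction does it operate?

Comparing underlying and surface forms, /c/ → [t] is the alternation; the neighbouring /d͡z/ is constant.
/c/ is palatal while /d͡z/ is alveolar; the output [t] is alveolar, matching the trigger — so the feature that spreads is place.
Manner and voice are unchanged, so the assimilation is partial, not total.
The same holds elsewhere in the data: /c/ → [t] after /s/ (palatal → alveolar, matching alveolar); /c/ → [ʈ] after /ʐ/ (palatal → retroflex, matching retroflex) — only place changes, and always toward the preceding segment.
No alternation appears in [qʊqəɲcɔ]: there the adjacent consonants already agree in place (/c/ and /ɲ/ are both palatal), so this form is consistent with the same rule.
The trigger is the preceding segment, so the direction is progressive (perseverative).

progressive place assimilation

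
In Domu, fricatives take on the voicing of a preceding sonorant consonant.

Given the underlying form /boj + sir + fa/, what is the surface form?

/s/ is a voiceless alveolar fricative. The preceding trigger /j/ is voiced, so /s/ must become voiced as well.
A voiced alveolar fricative is [z], so the surface segment is [z].
At the second juncture, /f/ likewise becomes [v] adjacent to /r/.

[bojzirva]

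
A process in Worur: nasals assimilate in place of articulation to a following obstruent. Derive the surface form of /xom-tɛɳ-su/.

The rule targets /m/ (voiced bilabial nasal), which sits before the trigger /t/ (alveolar).
A voiced alveolar nasal is [n], so the surface segment is [n].
At the second juncture, /ɳ/ likewise becomes [n] adjacent to /s/.

[xontɛnsu]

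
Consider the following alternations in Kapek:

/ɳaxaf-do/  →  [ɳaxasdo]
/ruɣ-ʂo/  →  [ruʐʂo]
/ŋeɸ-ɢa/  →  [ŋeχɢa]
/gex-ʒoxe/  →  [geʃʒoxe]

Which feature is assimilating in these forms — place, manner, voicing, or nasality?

place

The segment that alternates is /f/, which surfaces as [s] when adjacent to /d/.
/f/ is labiodental while /d/ is alveolar; the output [s] is alveolar, matching the trigger — so the feature that spreads is place.
The other alternating forms pattern the same way: /ɣ/ → [ʐ] before /ʂ/ (velar → retroflex, matching retroflex); /ɸ/ → [χ] before /ɢ/ (bilabial → uvular, matching uvular); /x/ → [ʃ] before /ʒ/ (velar → postalveolar, matching postalveolar) — only place changes, and always toward the following segment.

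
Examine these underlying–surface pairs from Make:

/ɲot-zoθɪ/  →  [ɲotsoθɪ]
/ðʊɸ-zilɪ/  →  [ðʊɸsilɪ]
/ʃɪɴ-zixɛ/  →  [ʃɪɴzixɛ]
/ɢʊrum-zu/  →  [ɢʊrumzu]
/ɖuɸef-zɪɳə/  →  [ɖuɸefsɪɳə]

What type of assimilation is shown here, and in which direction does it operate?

Underlying /z/ is realised as [s] next to /t/; /t/ itself does not change.
/z/ is voiced while /t/ is voiceless; the output [s] is voiceless, matching the trigger — so the feature that spreads is voicing.
Place and manner are unchanged, so the assimilation is partial, not total.
Checking the remaining alternations: /z/ → [s] after /ɸ/ (voiced → voiceless, matching voiceless); /z/ → [s] after /f/ (voiced → voiceless, matching voiceless) — only voicing changes, and always toward the preceding segment.
Nothing changes in [ʃɪɴzixɛ], [ɢʊrumzu]: there the adjacent consonants already agree in voicing (/z/ and /ɴ/ are both voiced; /z/ and /m/ are both voiced), so these forms are consistent with the same rule.
The trigger is the preceding segment, so the direction is progressive (perseverative).

progressive voicing assimilation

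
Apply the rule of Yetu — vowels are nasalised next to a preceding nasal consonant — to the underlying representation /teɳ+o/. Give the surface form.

[teɳõ]

The vowel /o/ is adjacent to the preceding nasal /ɳ/, so it acquires [+nasal] and surfaces as [õ].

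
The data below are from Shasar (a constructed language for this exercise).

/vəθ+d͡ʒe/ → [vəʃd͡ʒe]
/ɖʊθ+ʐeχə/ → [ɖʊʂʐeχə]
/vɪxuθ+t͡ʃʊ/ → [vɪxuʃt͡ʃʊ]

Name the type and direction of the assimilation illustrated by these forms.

regressive place assimilation

Underlying /θ/ is realised as [ʃ] next to /d͡ʒ/; /d͡ʒ/ itself does not change.
/θ/ is dental while /d͡ʒ/ is postalveolar; the output [ʃ] is postalveolar, matching the trigger — so the feature that spreads is place.
Manner and voice are unchanged, so the assimilation is partial, not total.
The same holds elsewhere in the data: /θ/ → [ʂ] before /ʐ/ (dental → retroflex, matching retroflex); /θ/ → [ʃ] before /t͡ʃ/ (dental → postalveolar, matching postalveolar) — only place changes, and always toward the following segment.
Since the segment that changes precedes the conditioning segment, the assimilation is regressive.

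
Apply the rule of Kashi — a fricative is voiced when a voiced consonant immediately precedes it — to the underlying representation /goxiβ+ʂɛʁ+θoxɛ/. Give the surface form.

[goxiβʐɛʁðoxɛ]

/ʂ/ is a voiceless retroflex fricative. The preceding trigger /β/ is voiced, so /ʂ/ must become voiced as well.
Changing only its voicing to voiced gives [ʐ] — the voiced retroflex fricative.
At the second juncture, /θ/ likewise becomes [ð] adjacent to /ʁ/.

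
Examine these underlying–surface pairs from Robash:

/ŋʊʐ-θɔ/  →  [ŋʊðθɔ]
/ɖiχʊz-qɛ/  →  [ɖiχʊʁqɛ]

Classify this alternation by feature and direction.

regressive place assimilation

Underlying /ʐ/ is realised as [ð] next to /θ/; /θ/ itself does not change.
The change retroflex → dental matches the place of the following /θ/, identifying this as place assimilation.
Manner and voice are unchanged, so the assimilation is partial, not total.
The same holds elsewhere in the data: /z/ → [ʁ] before /q/ (alveolar → uvular, matching uvular) — only place changes, and always toward the following segment.
The trigger is the following segment, so the direction is regressive (anticipatory).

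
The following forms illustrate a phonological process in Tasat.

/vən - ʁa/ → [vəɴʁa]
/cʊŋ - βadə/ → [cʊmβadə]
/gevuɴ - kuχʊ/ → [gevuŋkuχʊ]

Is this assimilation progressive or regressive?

Underlying /n/ is realised as [ɴ] next to /ʁ/; /ʁ/ itself does not change.
/n/ is alveolar while /ʁ/ is uvular; the output [ɴ] is uvular, matching the trigger — so the feature that spreads is place.
Checking the remaining alternations: /ŋ/ → [m] before /β/ (velar → bilabial, matching bilabial); /ɴ/ → [ŋ] before /k/ (uvular → velar, matching velar) — only place changes, and always toward the following segment.
The trigger is the following segment, so the direction is regressive (anticipatory).

regressive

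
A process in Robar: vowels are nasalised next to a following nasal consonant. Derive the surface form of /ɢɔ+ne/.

/ɔ/ sits next to the nasal /n/ and is therefore nasalised to [ɔ̃].

[ɢɔ̃ne]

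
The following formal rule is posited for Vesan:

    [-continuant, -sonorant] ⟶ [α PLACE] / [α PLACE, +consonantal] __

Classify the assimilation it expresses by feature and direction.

progressive place assimilation

The rule copies the place features (abbreviated [PLACE]) from the environment onto the target, so the assimilating feature is place.
The conditioning segment sits to the left of the focus bar, meaning the trigger precedes the segment that changes — progressive assimilation.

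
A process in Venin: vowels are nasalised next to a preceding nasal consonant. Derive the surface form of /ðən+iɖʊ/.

The vowel /i/ is adjacent to the preceding nasal /n/, so it acquires [+nasal] and surfaces as [ĩ].

[ðənĩɖʊ]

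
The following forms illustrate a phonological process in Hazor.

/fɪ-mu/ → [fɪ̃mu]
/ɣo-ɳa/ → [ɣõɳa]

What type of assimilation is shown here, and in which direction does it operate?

regressive nasality assimilation (vowel nasalisation)

The vowel /ɪ/ surfaces as nasalised [ɪ̃] next to the following nasal /m/ — it has acquired the [+nasal] feature of its neighbour.
The other form shows the same pattern: /o/ → [õ] before /ɳ/ — each time a vowel is nasalised next to a following nasal.
Because the conditioning nasal is to the right of the vowel that changes, the process is regressive (anticipatory).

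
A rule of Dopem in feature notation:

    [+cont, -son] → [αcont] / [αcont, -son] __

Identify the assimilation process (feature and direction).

The shared variable α links the value of [cont] on the target to that of the neighbouring obstruent. [cont] distinguishes stops from fricatives — a manner-of-articulation feature — so this is manner assimilation.
Since the environment is written before the underscore, the trigger precedes the target; the direction is progressive.

progressive manner assimilation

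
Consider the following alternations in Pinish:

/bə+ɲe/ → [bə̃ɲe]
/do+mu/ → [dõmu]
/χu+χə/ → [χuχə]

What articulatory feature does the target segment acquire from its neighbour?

nasality

The vowel /ə/ surfaces as nasalised [ə̃] next to the following nasal /ɲ/ — it has acquired the [+nasal] feature of its neighbour.
The other form shows the same pattern: /o/ → [õ] before /m/ — each time a vowel is nasalised next to a following nasal.
No change occurs in [χuχə] because the vowel at the boundary is adjacent to an oral consonant, not a nasal (/u/ next to /χ/).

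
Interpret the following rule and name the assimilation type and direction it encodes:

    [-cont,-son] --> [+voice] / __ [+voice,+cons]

The target ([-cont,-son], stops) acquires [+voice] next to a voiced consonant ([+voice,+cons]) — it takes on the voicing of its neighbour, so the feature that spreads is voicing.
The conditioning segment sits to the right of the focus bar, meaning the trigger follows the segment that changes — regressive assimilation.

regressive voicing assimilation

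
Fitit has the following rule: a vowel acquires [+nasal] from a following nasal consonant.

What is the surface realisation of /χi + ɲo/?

[χĩɲo]

The vowel /i/ is adjacent to the following nasal /ɲ/, so it acquires [+nasal] and surfaces as [ĩ].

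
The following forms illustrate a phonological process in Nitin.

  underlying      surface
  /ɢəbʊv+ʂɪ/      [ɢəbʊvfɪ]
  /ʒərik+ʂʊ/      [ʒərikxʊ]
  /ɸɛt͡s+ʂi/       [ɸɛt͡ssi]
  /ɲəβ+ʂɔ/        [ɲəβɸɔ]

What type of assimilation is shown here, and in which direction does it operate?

progressive place assimilation

The segment that alternates is /ʂ/, which surfaces as [f] when adjacent to /v/.
The change retroflex → labiodental matches the place of the preceding /v/, identifying this as place assimilation.
Manner and voice are unchanged, so the assimilation is partial, not total.
The other alternating forms pattern the same way: /ʂ/ → [x] after /k/ (retroflex → velar, matching velar); /ʂ/ → [s] after /t͡s/ (retroflex → alveolar, matching alveolar); /ʂ/ → [ɸ] after /β/ (retroflex → bilabial, matching bilabial) — only place changes, and always toward the preceding segment.
The trigger is the preceding segment, so the direction is progressive (perseverative).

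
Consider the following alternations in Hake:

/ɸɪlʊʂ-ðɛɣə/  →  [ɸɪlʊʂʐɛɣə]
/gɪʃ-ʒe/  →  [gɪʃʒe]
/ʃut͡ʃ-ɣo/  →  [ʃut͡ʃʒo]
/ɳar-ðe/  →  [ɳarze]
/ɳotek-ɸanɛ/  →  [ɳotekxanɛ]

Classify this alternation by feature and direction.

The segment that alternates is /ð/, which surfaces as [ʐ] when adjacent to /ʂ/.
The change dental → retroflex matches the place of the preceding /ʂ/, identifying this as place assimilation.
Manner and voice are unchanged, so the assimilation is partial, not total.
The other alternating forms pattern the same way: /ɣ/ → [ʒ] after /t͡ʃ/ (velar → postalveolar, matching postalveolar); /ð/ → [z] after /r/ (dental → alveolar, matching alveolar); /ɸ/ → [x] after /k/ (bilabial → velar, matching velar) — only place changes, and always toward the preceding segment.
Nothing changes in [gɪʃʒe]: there the adjacent consonants already agree in place (/ʒ/ and /ʃ/ are both postalveolar), so this form is consistent with the same rule.
The trigger is the preceding segment, so the direction is progressive (perseverative).

progressive place assimilation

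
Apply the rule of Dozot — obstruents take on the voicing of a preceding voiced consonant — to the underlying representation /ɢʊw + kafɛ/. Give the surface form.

[ɢʊwgafɛ]

The rule targets /k/ (voiceless velar stop), which sits after the trigger /w/ (voiced).
A voiced velar stop is [g], so the surface segment is [g].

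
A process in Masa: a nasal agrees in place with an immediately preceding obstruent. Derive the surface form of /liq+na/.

[liqɴa]

The rule targets /n/ (voiced alveolar nasal), which sits after the trigger /q/ (uvular).
A voiced uvular nasal is [ɴ], so the surface segment is [ɴ].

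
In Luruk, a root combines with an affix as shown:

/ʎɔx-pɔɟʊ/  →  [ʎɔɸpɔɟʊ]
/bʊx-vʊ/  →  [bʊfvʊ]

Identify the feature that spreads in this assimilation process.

The segment that alternates is /x/, which surfaces as [ɸ] when adjacent to /p/.
/x/ is velar while /p/ is bilabial; the output [ɸ] is bilabial, matching the trigger — so the feature that spreads is place.
Checking the remaining alternation: /x/ → [f] before /v/ (velar → labiodental, matching labiodental) — only place changes, and always toward the following segment.

place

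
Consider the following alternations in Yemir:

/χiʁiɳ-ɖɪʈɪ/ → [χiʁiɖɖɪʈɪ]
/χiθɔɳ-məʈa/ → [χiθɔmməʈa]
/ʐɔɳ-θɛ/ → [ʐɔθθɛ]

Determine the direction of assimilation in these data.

regressive

Underlying /ɳ/ is realised as [ɖ] next to /ɖ/; /ɖ/ itself does not change.
The output [ɖ] is identical to the trigger /ɖ/ — every feature (place, manner, voicing) has been copied — so this is total assimilation.
The other forms behave the same way: /ɳ/ → [m] before /m/; /ɳ/ → [θ] before /θ/ — in each case the output is a copy of the following consonant.
The trigger is the following segment, so the direction is regressive (anticipatory).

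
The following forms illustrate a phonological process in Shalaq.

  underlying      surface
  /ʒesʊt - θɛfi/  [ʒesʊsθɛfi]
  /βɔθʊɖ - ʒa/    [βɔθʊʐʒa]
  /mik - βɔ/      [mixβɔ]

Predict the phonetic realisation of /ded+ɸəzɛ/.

The data show regressive manner assimilation: /t/ → [s] before /θ/; /ɖ/ → [ʐ] before /ʒ/; /k/ → [x] before /β/. In each pair only manner changes, matching the following consonant, while place and voice stay constant.
/d/ is a voiced alveolar stop. The following trigger /ɸ/ is a fricative, so /d/ must become a fricative as well.
A voiced alveolar fricative is [z], so the surface segment is [z].

[dezɸəzɛ]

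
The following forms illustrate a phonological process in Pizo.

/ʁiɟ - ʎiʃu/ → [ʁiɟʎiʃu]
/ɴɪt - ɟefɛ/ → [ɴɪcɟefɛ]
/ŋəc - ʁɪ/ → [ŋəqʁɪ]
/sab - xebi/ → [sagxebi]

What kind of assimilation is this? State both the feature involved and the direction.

regressive place assimilation

Comparing underlying and surface forms, /t/ → [c] is the alternation; the neighbouring /ɟ/ is constant.
/t/ is alveolar while /ɟ/ is palatal; the output [c] is palatal, matching the trigger — so the feature that spreads is place.
Manner and voice are unchanged, so the assimilation is partial, not total.
Checking the remaining alternations: /c/ → [q] before /ʁ/ (palatal → uvular, matching uvular); /b/ → [g] before /x/ (bilabial → velar, matching velar) — only place changes, and always toward the following segment.
Nothing changes in [ʁiɟʎiʃu]: there the adjacent consonants already agree in place (/ɟ/ and /ʎ/ are both palatal), so this form is consistent with the same rule.
Since the segment that changes precedes the conditioning segment, the assimilation is regressive.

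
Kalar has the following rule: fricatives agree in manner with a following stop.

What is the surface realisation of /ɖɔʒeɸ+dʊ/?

/ɸ/ is a voiceless bilabial fricative. The following trigger /d/ is a stop, so /ɸ/ must become a stop as well.
The voiceless bilabial stop is [p], so /ɸ/ → [p].

[ɖɔʒepdʊ]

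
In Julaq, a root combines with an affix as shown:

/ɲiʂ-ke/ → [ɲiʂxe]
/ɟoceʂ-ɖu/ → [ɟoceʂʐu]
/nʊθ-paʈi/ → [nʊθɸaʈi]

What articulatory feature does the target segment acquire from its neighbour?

The segment that alternates is /k/, which surfaces as [x] when adjacent to /ʂ/.
The change stop → fricative matches the manner of the preceding /ʂ/, identifying this as manner assimilation.
The same holds elsewhere in the data: /ɖ/ → [ʐ] after /ʂ/ (stop → fricative, matching a fricative); /p/ → [ɸ] after /θ/ (stop → fricative, matching a fricative) — only manner changes, and always toward the preceding segment.

manner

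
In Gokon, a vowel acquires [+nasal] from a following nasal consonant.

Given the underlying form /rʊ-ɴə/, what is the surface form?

[rʊ̃ɴə]

The vowel /ʊ/ is adjacent to the following nasal /ɴ/, so it acquires [+nasal] and surfaces as [ʊ̃].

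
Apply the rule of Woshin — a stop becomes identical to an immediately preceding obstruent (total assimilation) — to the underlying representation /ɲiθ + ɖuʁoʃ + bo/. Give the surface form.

[ɲiθθuʁoʃʃo]

/ɖ/ is the segment targeted by the rule; it sits immediately after /θ/, so it assimilates completely and surfaces as [θ].
The same rule applies at the second boundary: /b/ → [ʃ] next to /ʃ/.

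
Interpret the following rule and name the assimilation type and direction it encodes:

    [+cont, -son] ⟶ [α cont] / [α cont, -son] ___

progressive manner assimilation

The rule copies [cont] (continuancy) from the environment onto the target fricatives; since [±cont] encodes the stop/fricative manner contrast, the assimilating dimension is manner.
Since the environment is written before the underscore, the trigger precedes the target; the direction is progressive.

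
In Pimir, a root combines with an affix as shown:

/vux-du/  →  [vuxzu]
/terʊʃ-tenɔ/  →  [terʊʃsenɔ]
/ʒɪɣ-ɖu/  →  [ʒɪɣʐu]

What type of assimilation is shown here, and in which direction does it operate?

Comparing underlying and surface forms, /d/ → [z] is the alternation; the neighbouring /x/ is constant.
/d/ is a stop while /x/ is a fricative; the output [z] is a fricative, matching the trigger — so the feature that spreads is manner.
Place and voice are unchanged, so the assimilation is partial, not total.
The same holds elsewhere in the data: /t/ → [s] after /ʃ/ (stop → fricative, matching a fricative); /ɖ/ → [ʐ] after /ɣ/ (stop → fricative, matching a fricative) — only manner changes, and always toward the preceding segment.
The trigger is the preceding segment, so the direction is progressive (perseverative).

progressive manner assimilation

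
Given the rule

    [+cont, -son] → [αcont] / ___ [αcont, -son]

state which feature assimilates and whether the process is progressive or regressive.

The shared variable α links the value of [cont] on the target to that of the neighbouring obstruent. [cont] distinguishes stops from fricatives — a manner-of-articulation feature — so this is manner assimilation.
The conditioning segment sits to the right of the focus bar, meaning the trigger follows the segment that changes — regressive assimilation.

regressive manner assimilation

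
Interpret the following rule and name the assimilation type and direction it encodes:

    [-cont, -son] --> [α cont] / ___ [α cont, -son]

regressive manner assimilation

The shared variable α links the value of [cont] on the target to that of the neighbouring obstruent. [cont] distinguishes stops from fricatives — a manner-of-articulation feature — so this is manner assimilation.
The conditioning segment sits to the right of the focus bar, meaning the trigger follows the segment that changes — regressive assimilation.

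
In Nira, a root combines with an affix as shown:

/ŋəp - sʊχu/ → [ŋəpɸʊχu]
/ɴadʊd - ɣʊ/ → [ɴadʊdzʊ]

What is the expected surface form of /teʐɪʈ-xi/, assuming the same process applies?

The data show progressive place assimilation: /s/ → [ɸ] after /p/; /ɣ/ → [z] after /d/. In each pair only place changes, matching the preceding consonant, while manner and voice stay constant.
/x/ is a voiceless velar fricative. The preceding trigger /ʈ/ is retroflex, so /x/ must become retroflex as well.
The voiceless retroflex fricative is [ʂ], so /x/ → [ʂ].

[teʐɪʈʂi]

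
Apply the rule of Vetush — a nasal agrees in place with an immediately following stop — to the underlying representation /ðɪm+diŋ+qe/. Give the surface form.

[ðɪndiɴqe]

The rule targets /m/ (voiced bilabial nasal), which sits before the trigger /d/ (alveolar).
A voiced alveolar nasal is [n], so the surface segment is [n].
At the second juncture, /ŋ/ likewise becomes [ɴ] adjacent to /q/.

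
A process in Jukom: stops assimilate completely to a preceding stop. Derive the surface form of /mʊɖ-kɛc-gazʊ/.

[mʊɖɖɛccazʊ]

/k/ is the segment targeted by the rule; it sits immediately after /ɖ/, so it assimilates completely and surfaces as [ɖ].
The same rule applies at the second boundary: /g/ → [c] next to /c/.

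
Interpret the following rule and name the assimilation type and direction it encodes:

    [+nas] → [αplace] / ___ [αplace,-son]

The shared variable α links the value of the place features (abbreviated [place]) on the target to the same value on the neighbouring segment, so place is the feature that assimilates.
The conditioning segment sits to the right of the focus bar, meaning the trigger follows the segment that changes — regressive assimilation.

regressive place assimilation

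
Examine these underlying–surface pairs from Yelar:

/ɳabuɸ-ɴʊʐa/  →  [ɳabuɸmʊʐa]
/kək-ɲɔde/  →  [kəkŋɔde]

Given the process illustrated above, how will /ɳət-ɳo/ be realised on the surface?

[ɳətno]

The data show progressive place assimilation: /ɴ/ → [m] after /ɸ/; /ɲ/ → [ŋ] after /k/. In each pair only place changes, matching the preceding consonant, while manner and voice stay constant.
The rule targets /ɳ/ (voiced retroflex nasal), which sits after the trigger /t/ (alveolar).
Changing only its place to alveolar gives [n] — the voiced alveolar nasal.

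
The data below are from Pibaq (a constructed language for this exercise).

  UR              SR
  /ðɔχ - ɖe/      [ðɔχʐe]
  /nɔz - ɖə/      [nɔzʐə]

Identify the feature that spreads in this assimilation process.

manner

Comparing underlying and surface forms, /ɖ/ → [ʐ] is the alternation; the neighbouring /χ/ is constant.
The change stop → fricative matches the manner of the preceding /χ/, identifying this as manner assimilation.
The same holds elsewhere in the data: /ɖ/ → [ʐ] after /z/ (stop → fricative, matching a fricative) — only manner changes, and always toward the preceding segment.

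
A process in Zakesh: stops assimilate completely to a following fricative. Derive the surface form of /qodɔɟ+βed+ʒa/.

[qodɔββeʒʒa]

/ɟ/ is the segment targeted by the rule; it sits immediately before /β/, so it assimilates completely and surfaces as [β].
The same rule applies at the second boundary: /d/ → [ʒ] next to /ʒ/.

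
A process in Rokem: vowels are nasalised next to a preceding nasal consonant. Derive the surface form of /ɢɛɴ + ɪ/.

[ɢɛɴɪ̃]

/ɪ/ sits next to the nasal /ɴ/ and is therefore nasalised to [ɪ̃].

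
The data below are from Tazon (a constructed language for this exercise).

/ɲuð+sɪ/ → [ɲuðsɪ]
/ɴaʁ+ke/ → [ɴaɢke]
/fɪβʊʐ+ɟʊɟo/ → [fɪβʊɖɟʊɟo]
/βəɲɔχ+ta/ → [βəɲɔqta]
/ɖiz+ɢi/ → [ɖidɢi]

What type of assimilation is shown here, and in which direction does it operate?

Comparing underlying and surface forms, /ʁ/ → [ɢ] is the alternation; the neighbouring /k/ is constant.
The change fricative → stop matches the manner of the following /k/, identifying this as manner assimilation.
Place and voice are unchanged, so the assimilation is partial, not total.
The same holds elsewhere in the data: /ʐ/ → [ɖ] before /ɟ/ (fricative → stop, matching a stop); /χ/ → [q] before /t/ (fricative → stop, matching a stop); /z/ → [d] before /ɢ/ (fricative → stop, matching a stop) — only manner changes, and always toward the following segment.
No alternation appears in [ɲuðsɪ]: there the adjacent consonants already agree in manner (/ð/ and /s/ are both fricatives), so this form is consistent with the same rule.
Since the segment that changes precedes the conditioning segment, the assimilation is regressive.

regressive manner assimilation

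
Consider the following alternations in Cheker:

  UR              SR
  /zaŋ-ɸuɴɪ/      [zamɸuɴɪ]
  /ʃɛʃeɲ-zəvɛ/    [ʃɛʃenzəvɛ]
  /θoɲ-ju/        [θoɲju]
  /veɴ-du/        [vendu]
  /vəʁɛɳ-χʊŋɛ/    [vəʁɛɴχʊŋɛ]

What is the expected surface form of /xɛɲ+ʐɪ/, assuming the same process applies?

The data show regressive place assimilation: /ŋ/ → [m] before /ɸ/; /ɲ/ → [n] before /z/; /ɴ/ → [n] before /d/; /ɳ/ → [ɴ] before /χ/. In each pair only place changes, matching the following consonant, while manner and voice stay constant.
Nothing changes in [θoɲju]: there the adjacent consonants already agree in place (/ɲ/ and /j/ are both palatal), so this form is consistent with the same rule.
/ɲ/ is a voiced palatal nasal. The following trigger /ʐ/ is retroflex, so /ɲ/ must become retroflex as well.
The voiced retroflex nasal is [ɳ], so /ɲ/ → [ɳ].

[xɛɳʐɪ]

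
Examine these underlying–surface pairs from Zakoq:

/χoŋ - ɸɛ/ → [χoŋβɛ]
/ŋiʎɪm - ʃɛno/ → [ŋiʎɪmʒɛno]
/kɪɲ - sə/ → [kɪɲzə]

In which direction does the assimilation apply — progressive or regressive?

The segment that alternates is /ɸ/, which surfaces as [β] when adjacent to /ŋ/.
The change voiceless → voiced matches the voicing of the preceding /ŋ/, identifying this as voicing assimilation.
The other alternating forms pattern the same way: /ʃ/ → [ʒ] after /m/ (voiceless → voiced, matching voiced); /s/ → [z] after /ɲ/ (voiceless → voiced, matching voiced) — only voicing changes, and always toward the preceding segment.
Since the segment that changes follows the conditioning segment, the assimilation is progressive.

progressive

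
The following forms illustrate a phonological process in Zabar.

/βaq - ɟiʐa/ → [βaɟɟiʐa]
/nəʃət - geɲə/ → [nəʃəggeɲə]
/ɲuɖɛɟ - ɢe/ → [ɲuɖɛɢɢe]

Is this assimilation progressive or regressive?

Underlying /q/ is realised as [ɟ] next to /ɟ/; /ɟ/ itself does not change.
The output [ɟ] is identical to the trigger /ɟ/ — every feature (place, manner, voicing) has been copied — so this is total assimilation.
The other forms behave the same way: /t/ → [g] before /g/; /ɟ/ → [ɢ] before /ɢ/ — in each case the output is a copy of the following consonant.
The trigger is the following segment, so the direction is regressive (anticipatory).

regressive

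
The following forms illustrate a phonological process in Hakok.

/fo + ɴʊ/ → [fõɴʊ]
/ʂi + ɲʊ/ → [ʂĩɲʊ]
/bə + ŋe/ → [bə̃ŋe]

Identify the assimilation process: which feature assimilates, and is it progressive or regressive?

The vowel /o/ surfaces as nasalised [õ] next to the following nasal /ɴ/ — it has acquired the [+nasal] feature of its neighbour.
The other forms show the same pattern: /i/ → [ĩ] before /ɲ/; /ə/ → [ə̃] before /ŋ/ — each time a vowel is nasalised next to a following nasal.
Because the conditioning nasal is to the right of the vowel that changes, the process is regressive (anticipatory).

regressive nasality assimilation (vowel nasalisation)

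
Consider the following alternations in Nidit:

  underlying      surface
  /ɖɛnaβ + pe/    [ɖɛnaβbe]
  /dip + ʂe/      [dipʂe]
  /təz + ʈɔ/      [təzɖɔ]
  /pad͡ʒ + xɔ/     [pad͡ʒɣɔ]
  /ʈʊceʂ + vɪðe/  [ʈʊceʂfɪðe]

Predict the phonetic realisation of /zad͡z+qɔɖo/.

[zad͡zɢɔɖo]

The data show progressive voicing assimilation: /p/ → [b] after /β/; /ʈ/ → [ɖ] after /z/; /x/ → [ɣ] after /d͡ʒ/; /v/ → [f] after /ʂ/. In each pair only voicing changes, matching the preceding consonant, while place and manner stay constant.
Nothing changes in [dipʂe]: there the adjacent consonants already agree in voicing (/ʂ/ and /p/ are both voiceless), so this form is consistent with the same rule.
The rule targets /q/ (voiceless uvular stop), which sits after the trigger /d͡z/ (voiced).
Changing only its voicing to voiced gives [ɢ] — the voiced uvular stop.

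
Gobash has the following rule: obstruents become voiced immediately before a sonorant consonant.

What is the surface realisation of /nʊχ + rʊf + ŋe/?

/χ/ is a voiceless uvular fricative. The following trigger /r/ is voiced, so /χ/ must become voiced as well.
A voiced uvular fricative is [ʁ], so the surface segment is [ʁ].
At the second juncture, /f/ likewise becomes [v] adjacent to /ŋ/.

[nʊʁrʊvŋe]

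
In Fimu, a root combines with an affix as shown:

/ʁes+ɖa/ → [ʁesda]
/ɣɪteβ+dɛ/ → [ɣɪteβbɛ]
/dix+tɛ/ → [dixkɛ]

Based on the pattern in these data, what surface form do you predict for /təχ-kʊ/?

[təχqʊ]

The data show progressive place assimilation: /ɖ/ → [d] after /s/; /d/ → [b] after /β/; /t/ → [k] after /x/. In each pair only place changes, matching the preceding consonant, while manner and voice stay constant.
/k/ is a voiceless velar stop. The preceding trigger /χ/ is uvular, so /k/ must become uvular as well.
The voiceless uvular stop is [q], so /k/ → [q].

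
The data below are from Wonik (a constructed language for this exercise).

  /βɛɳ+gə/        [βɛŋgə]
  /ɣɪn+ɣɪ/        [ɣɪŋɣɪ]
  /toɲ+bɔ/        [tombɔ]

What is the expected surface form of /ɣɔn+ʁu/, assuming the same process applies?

[ɣɔɴʁu]

The data show regressive place assimilation: /ɳ/ → [ŋ] before /g/; /n/ → [ŋ] before /ɣ/; /ɲ/ → [m] before /b/. In each pair only place changes, matching the following consonant, while manner and voice stay constant.
The rule targets /n/ (voiced alveolar nasal), which sits before the trigger /ʁ/ (uvular).
The voiced uvular nasal is [ɴ], so /n/ → [ɴ].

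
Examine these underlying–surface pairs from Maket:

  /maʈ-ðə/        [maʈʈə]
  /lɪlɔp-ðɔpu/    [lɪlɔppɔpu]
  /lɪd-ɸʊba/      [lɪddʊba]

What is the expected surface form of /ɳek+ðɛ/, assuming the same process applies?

The data show progressive total assimilation (/ð/ → [ʈ] after /ʈ/; /ð/ → [p] after /p/; /ɸ/ → [d] after /d/): in every case the target segment becomes identical to its preceding neighbour, copying more than a single feature.
/ð/ is the segment targeted by the rule; it sits immediately after /k/, so it assimilates completely and surfaces as [k].

[ɳekkɛ]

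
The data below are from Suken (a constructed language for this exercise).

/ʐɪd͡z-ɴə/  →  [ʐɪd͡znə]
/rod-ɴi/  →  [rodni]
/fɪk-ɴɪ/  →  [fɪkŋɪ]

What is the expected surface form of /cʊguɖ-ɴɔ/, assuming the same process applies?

The data show progressive place assimilation: /ɴ/ → [n] after /d͡z/; /ɴ/ → [n] after /d/; /ɴ/ → [ŋ] after /k/. In each pair only place changes, matching the preceding consonant, while manner and voice stay constant.
The rule targets /ɴ/ (voiced uvular nasal), which sits after the trigger /ɖ/ (retroflex).
Changing only its place to retroflex gives [ɳ] — the voiced retroflex nasal.

[cʊguɖɳɔ]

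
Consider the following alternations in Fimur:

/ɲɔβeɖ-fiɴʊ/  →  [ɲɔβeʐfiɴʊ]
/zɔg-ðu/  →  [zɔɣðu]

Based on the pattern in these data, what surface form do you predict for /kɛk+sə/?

The data show regressive manner assimilation: /ɖ/ → [ʐ] before /f/; /g/ → [ɣ] before /ð/. In each pair only manner changes, matching the following consonant, while place and voice stay constant.
The rule targets /k/ (voiceless velar stop), which sits before the trigger /s/ (fricative).
The voiceless velar fricative is [x], so /k/ → [x].

[kɛxsə]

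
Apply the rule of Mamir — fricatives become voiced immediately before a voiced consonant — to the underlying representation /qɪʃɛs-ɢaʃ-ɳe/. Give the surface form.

[qɪʃɛzɢaʒɳe]

The rule targets /s/ (voiceless alveolar fricative), which sits before the trigger /ɢ/ (voiced).
The voiced alveolar fricative is [z], so /s/ → [z].
The same rule applies at the second boundary: /ʃ/ → [ʒ] next to /ɳ/.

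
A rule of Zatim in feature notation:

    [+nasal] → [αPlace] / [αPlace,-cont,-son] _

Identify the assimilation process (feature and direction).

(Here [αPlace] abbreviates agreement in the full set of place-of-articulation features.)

progressive place assimilation

The rule copies the place features (abbreviated [Place]) from the environment onto the target, so the assimilating feature is place.
Since the environment is written before the underscore, the trigger precedes the target; the direction is progressive.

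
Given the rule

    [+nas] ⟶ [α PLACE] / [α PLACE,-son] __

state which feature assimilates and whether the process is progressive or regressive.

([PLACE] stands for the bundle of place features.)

The shared variable α links the value of the place features (abbreviated [PLACE]) on the target to the same value on the neighbouring segment, so place is the feature that assimilates.
Since the environment is written before the underscore, the trigger precedes the target; the direction is progressive.

progressive place assimilation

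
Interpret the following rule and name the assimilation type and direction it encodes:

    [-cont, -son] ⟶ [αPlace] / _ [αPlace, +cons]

regressive place assimilation

The shared variable α links the value of the place features (abbreviated [Place]) on the target to the same value on the neighbouring segment, so place is the feature that assimilates.
Since the environment is written after the underscore, the trigger follows the target; the direction is regressive.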